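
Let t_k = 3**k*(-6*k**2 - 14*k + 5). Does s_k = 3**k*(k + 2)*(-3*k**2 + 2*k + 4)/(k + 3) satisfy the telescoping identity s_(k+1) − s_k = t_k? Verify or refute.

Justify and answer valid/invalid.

s_(k+1) = 3**(k + 1)*(k + 3)*(2*k - 3*(k + 1)**2 + 6)/(k + 4)
s_(k+1) − s_k = 3**k*(-6*k**4 - 50*k**3 - 136*k**2 - 94*k + 49)/(k**2 + 7*k + 12)
(s_(k+1) − s_k) − t_k = 3**k*(6*k**3 + 29*k**2 + 39*k - 11)/(k**2 + 7*k + 12)

Invalid: residual 3**k*(6*k**3 + 29*k**2 + 39*k - 11)/(k**2 + 7*k + 12) ≠ 0.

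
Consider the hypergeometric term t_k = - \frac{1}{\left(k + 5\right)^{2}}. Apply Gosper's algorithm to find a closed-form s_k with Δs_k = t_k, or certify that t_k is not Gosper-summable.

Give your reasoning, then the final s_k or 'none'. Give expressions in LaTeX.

Ratio r(k) = (k + 5)**2/(k + 6)**2.
So A=k**2 + 10*k + 25 and B=k**2 + 12*k + 36, with C=1.
Solve (k**2 + 10*k + 25)·f(k+1) − (k**2 + 10*k + 25)·f(k) = 1.
deg f ≤ 0 (via 2,2,0).
Put f(k) = c0: A·f(k+1) − B(k−1)·f(k) − C = -1; need -1 = 0 — inconsistent ⇒ no f, not summable.

not Gosper-summable; s_k does not exist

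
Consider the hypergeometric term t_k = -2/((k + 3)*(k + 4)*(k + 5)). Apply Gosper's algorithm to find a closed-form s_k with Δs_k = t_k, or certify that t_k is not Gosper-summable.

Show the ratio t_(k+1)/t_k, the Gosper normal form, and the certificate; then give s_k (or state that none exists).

s_k = k*(-k - 7)/(12*(k + 3)*(k + 4))

Ratio r(k) = (k + 3)/(k + 6).
Gosper form: A/B · C(k+1)/C(k) with A=k + 3, B=k + 6, C=1.
Need (k + 3)·f(k+1) − (k + 5)·f(k) = 1.
deg f ≤ 2 (via 1,1,0).
Match coefficients ⇒ f(k) = k*(k + 7)/24.
Get s_k = R·t_k = k*(-k - 7)/(12*(k + 3)*(k + 4)) with R(k) = B(k−1)f(k)/C(k) = k*(k + 5)*(k + 7)/24.
s_(k+1) − s_k = -2/(k**3 + 12*k**2 + 47*k + 60) = t_k.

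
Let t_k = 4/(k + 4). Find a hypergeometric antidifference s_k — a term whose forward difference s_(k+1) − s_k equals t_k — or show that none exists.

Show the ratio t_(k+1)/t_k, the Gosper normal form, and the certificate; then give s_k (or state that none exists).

not Gosper-summable; s_k does not exist

t_(k+1)/t_k = (k + 4)/(k + 5).
A = k + 4, B = k + 5, C = 1.
Key eq: (k + 4)·f(k+1) = (k + 4)·f(k) + (1).
deg f ≤ 0 (via 1,1,0).
Generic f = c0 gives residual -1; -1 = 0 cannot hold, so t_k is not Gosper-summable.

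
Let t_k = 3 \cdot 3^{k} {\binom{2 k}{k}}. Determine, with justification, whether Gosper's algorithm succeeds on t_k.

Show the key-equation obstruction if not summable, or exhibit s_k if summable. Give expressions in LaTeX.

Step 1: r(k) = 6*(2*k + 1)/(k + 1).
Take A(k)=12*k + 6, B(k)=k + 1, C(k)=1.
Set up (12*k + 6)·f(k+1) − (k)·f(k) − (1) = 0.
d = -1 from the (1,1,0) case.
Bound -1 < 0, so the key equation has no polynomial solution.

No; the degree bound rules out any f.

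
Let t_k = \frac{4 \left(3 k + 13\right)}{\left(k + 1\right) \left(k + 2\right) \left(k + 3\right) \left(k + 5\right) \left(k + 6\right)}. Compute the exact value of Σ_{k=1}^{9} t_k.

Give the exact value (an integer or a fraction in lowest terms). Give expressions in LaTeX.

Step 1: r(k) = (k + 1)*(k + 5)*(3*k + 16)/((k + 4)*(k + 7)*(3*k + 13)).
So A=k + 1 and B=k + 7, with C=k**2 + 25*k/3 + 52/3.
Need (k + 1)·f(k+1) − (k + 6)·f(k) = k**2 + 25*k/3 + 52/3.
d = 5 from the (1,1,2) case.
A polynomial solution: f(k) = k*(k + 3)*(k + 4)*(k**2 + 8*k + 17)/30.
Certificate R = B(k−1)f/C = k*(k + 3)*(k + 6)*(k**2 + 8*k + 17)/(10*(3*k + 13)) gives s_k = 2*k*(k**2 + 8*k + 17)/(5*(k**3 + 8*k**2 + 17*k + 10)).
s_(k+1) − s_k = 4*(3*k + 13)/(k**5 + 17*k**4 + 107*k**3 + 307*k**2 + 396*k + 180) = t_k.
Sum = s_(10) − s_(1); s_(10) = 197/495, s_(1) = 13/45 ⇒ 6/55.

Σ = 6/55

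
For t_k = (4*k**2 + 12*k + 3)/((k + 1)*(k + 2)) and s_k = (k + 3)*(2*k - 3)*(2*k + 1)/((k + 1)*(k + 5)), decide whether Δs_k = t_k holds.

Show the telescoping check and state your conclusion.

Invalid: residual 2*(-28*k**2 - 74*k - 21)/(k**4 + 14*k**3 + 65*k**2 + 112*k + 60) ≠ 0.

s_(k+1) = (k + 4)*(2*k - 1)*(2*k + 3)/((k + 2)*(k + 6))
s_(k+1) − s_k = (4*k**4 + 56*k**3 + 199*k**2 + 245*k + 48)/(k**4 + 14*k**3 + 65*k**2 + 112*k + 60)
(s_(k+1) − s_k) − t_k = 2*(-28*k**2 - 74*k - 21)/(k**4 + 14*k**3 + 65*k**2 + 112*k + 60)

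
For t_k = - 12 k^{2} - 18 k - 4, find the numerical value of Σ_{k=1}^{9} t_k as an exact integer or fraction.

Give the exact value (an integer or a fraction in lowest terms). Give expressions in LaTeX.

The ratio is (6*k**2 + 21*k + 17)/(6*k**2 + 9*k + 2).
Factor: A=1; B=1; C=k**2 + 3*k/2 + 1/3.
Key eq: (1)·f(k+1) = (1)·f(k) + (k**2 + 3*k/2 + 1/3).
deg f ≤ 3 (via 0,0,2).
Match coefficients ⇒ f(k) = k*(4*k**2 + 3*k - 3)/12.
Then R = B(k−1)f/C = k*(4*k**2 + 3*k - 3)/(2*(6*k**2 + 9*k + 2)), so s_k = R(k)·t_k = k*(-4*k**2 - 3*k + 3).
Verify: -12*k**2 - 18*k - 4 matches t_k.
Σ_(k=1)^(9) t_k = s_(10) − s_(1) = -4270 − (-4) = -4266.

Σ = -4266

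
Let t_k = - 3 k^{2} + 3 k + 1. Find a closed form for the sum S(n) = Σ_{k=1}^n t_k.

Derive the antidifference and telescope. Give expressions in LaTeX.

S(n) = n \left(2 - n^{2}\right)

The ratio is (3*k**2 + 3*k - 1)/(3*k**2 - 3*k - 1).
Normal form (A,B,C) = (1, 1, k**2 - k - 1/3).
Set up (1)·f(k+1) − (1)·f(k) − (k**2 - k - 1/3) = 0.
From deg A=0, deg B=0, deg C=2: d=3.
Match coefficients ⇒ f(k) = k*(k**2 - 3*k + 1)/3.
Get s_k = R·t_k = k*(-k**2 + 3*k - 1) with R(k) = B(k−1)f(k)/C(k) = k*(k**2 - 3*k + 1)/(3*k**2 - 3*k - 1).
s_(k+1) − s_k = -3*k**2 + 3*k + 1 = t_k.
Evaluate: s_(n+1) = -n**3 + 2*n + 1; subtract s_(1) = 1 ⇒ S(n) = n*(2 - n**2).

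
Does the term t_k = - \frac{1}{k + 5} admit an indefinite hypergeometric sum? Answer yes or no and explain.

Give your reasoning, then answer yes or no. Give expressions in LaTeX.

No — t_k has no hypergeometric antidifference.

t_(k+1)/t_k = (k + 5)/(k + 6).
Take A(k)=k + 5, B(k)=k + 6, C(k)=1.
Set up (k + 5)·f(k+1) − (k + 5)·f(k) − (1) = 0.
d = 0 from the (1,1,0) case.
Write f(k) = c0. Then LHS − RHS = -1, requiring -1 = 0: contradictory. No certificate.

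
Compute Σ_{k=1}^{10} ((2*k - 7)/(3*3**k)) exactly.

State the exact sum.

Compute t_(k+1)/t_k: get (2*k - 5)/(3*(2*k - 7)).
Factor: A=1/3; B=1; C=k - 7/2.
Set up (1/3)·f(k+1) − (1)·f(k) − (k - 7/2) = 0.
d = 1 from the (0,0,1) case.
Solve for f: f(k) = -3*(k - 3)/2 (degree 1 ≤ 1).
Get s_k = R·t_k = (3 - k)/3**k with R(k) = B(k−1)f(k)/C(k) = -3*(k - 3)/(2*k - 7).
Verify: (2*k - 7)/(3*3**k) matches t_k.
Evaluate s at k=11 and k=1: -8/177147 and 2/3; difference -118106/177147.

Σ = -118106/177147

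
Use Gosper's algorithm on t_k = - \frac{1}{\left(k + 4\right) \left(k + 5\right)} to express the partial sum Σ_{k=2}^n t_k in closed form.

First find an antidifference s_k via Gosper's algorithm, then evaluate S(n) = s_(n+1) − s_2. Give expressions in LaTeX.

t_(k+1)/t_k = (k + 4)/(k + 6).
Gosper form: A/B · C(k+1)/C(k) with A=k + 4, B=k + 6, C=1.
Set up (k + 4)·f(k+1) − (k + 5)·f(k) − (1) = 0.
d = 1 from the (1,1,0) case.
Solve for f: f(k) = k/4 (degree 1 ≤ 1).
R(k) = B(k−1)·f(k)/C(k) = k*(k + 5)/4; s_k = R·t_k = -k/(4*k + 16).
Check: Δs_k = -1/(k**2 + 9*k + 20). ✓
s_(n+1) = (-n - 1)/(4*(n + 5)) and s_(2) = -1/12, so S(n) = (1 - n)/(6*(n + 5)).

S(n) = \frac{1 - n}{6 \left(n + 5\right)}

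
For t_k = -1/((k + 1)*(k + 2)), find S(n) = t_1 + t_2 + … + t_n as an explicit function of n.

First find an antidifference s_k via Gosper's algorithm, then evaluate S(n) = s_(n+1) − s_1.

S(n) = -n/(2*n + 4)

t_(k+1)/t_k = (k + 1)/(k + 3).
Gosper form: A/B · C(k+1)/C(k) with A=k + 1, B=k + 3, C=1.
Need (k + 1)·f(k+1) − (k + 2)·f(k) = 1.
Bound: deg f ≤ 1.
Solving with deg f ≤ 1: f(k) = k.
R(k) = B(k−1)·f(k)/C(k) = k*(k + 2); s_k = R·t_k = -k/(k + 1).
Check: Δs_k = -1/(k**2 + 3*k + 2). ✓
Σ_(k=1)^n t_k = s_(n+1) − s_(1) = ((-n - 1)/(n + 2)) − (-1/2), i.e. -n/(2*n + 4).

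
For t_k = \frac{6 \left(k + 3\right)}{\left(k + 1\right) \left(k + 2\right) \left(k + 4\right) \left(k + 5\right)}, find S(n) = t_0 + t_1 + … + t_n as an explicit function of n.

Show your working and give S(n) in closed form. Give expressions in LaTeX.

r(k) = (k + 1)*(k + 4)**2/((k + 3)**2*(k + 6)) after simplifying.
A = k + 1, B = k + 6, C = k**2 + 6*k + 9.
f must satisfy (k + 1)·f(k+1) − (k + 5)·f(k) = k**2 + 6*k + 9.
deg f ≤ 4 (via 1,1,2).
Solve for f: f(k) = k*(k + 2)*(k + 3)*(k + 5)/8 (degree 4 ≤ 4).
Then R = B(k−1)f/C = k*(k + 2)*(k + 5)**2/(8*(k + 3)), so s_k = R(k)·t_k = 3*k*(k + 5)/(4*(k**2 + 5*k + 4)).
Δs = 6*(k + 3)/(k**4 + 12*k**3 + 49*k**2 + 78*k + 40), as required.
Telescope: S(n) = s_(n+1) − s_(0) = 3*(n**2 + 7*n + 6)/(4*(n**2 + 7*n + 10)) − (0) = 3*(n**2 + 7*n + 6)/(4*(n**2 + 7*n + 10)).

S(n) = \frac{3 \left(n^{2} + 7 n + 6\right)}{4 \left(n^{2} + 7 n + 10\right)}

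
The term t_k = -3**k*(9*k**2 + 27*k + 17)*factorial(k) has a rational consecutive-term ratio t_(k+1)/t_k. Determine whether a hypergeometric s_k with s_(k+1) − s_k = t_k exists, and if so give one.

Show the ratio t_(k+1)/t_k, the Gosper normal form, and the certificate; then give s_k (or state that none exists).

s_k = -3**k*(3*k + 4)*factorial(k)

The ratio is 3*(9*k**3 + 54*k**2 + 98*k + 53)/(9*k**2 + 27*k + 17).
Normal form (A,B,C) = (3*k + 3, 1, k**2 + 3*k + 17/9).
Solve (3*k + 3)·f(k+1) − (1)·f(k) = k**2 + 3*k + 17/9.
d = 1 from the (1,0,2) case.
Solving with deg f ≤ 1: f(k) = (3*k + 4)/9.
So s_k = (B(k−1)f/C)·t_k = ((3*k + 4)/(9*k**2 + 27*k + 17))·t_k = -3**k*(3*k + 4)*factorial(k).
Verify: -3**k*(9*k**2 + 27*k + 17)*factorial(k) matches t_k.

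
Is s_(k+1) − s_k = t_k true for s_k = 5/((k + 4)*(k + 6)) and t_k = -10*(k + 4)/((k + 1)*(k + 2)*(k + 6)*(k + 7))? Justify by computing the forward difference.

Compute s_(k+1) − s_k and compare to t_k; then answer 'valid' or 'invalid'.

s_(k+1) = 5/((k + 5)*(k + 7))
s_(k+1) − s_k = 5*(-2*k - 11)/(k**4 + 22*k**3 + 179*k**2 + 638*k + 840)
(s_(k+1) − s_k) − t_k = 15*(3*k**2 + 25*k + 46)/(k**6 + 25*k**5 + 247*k**4 + 1219*k**3 + 3112*k**2 + 3796*k + 1680)

Invalid: residual 15*(3*k**2 + 25*k + 46)/(k**6 + 25*k**5 + 247*k**4 + 1219*k**3 + 3112*k**2 + 3796*k + 1680) ≠ 0.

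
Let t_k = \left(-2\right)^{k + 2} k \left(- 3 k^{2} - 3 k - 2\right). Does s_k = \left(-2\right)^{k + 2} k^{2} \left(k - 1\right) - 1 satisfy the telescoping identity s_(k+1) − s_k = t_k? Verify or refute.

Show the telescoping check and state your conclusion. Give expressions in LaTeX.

s_(k+1) = (-2)**(k + 3)*k*(k + 1)**2 - 1
s_(k+1) − s_k = (-2)**(k + 2)*k*(k*(1 - k) - 2*(k + 1)**2)
(s_(k+1) − s_k) − t_k = 0

valid (s_(k+1) − s_k reduces to t_k)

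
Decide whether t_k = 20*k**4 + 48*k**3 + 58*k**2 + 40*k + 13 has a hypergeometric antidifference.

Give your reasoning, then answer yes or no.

t_(k+1)/t_k = (20*k**4 + 128*k**3 + 322*k**2 + 380*k + 179)/(20*k**4 + 48*k**3 + 58*k**2 + 40*k + 13).
Factor: A=1; B=1; C=k**4 + 12*k**3/5 + 29*k**2/10 + 2*k + 13/20.
Solve (1)·f(k+1) − (1)·f(k) = k**4 + 12*k**3/5 + 29*k**2/10 + 2*k + 13/20.
Bound: deg f ≤ 5.
Match coefficients ⇒ f(k) = k*(4*k**4 + 2*k**3 + 2*k**2 + 3*k + 2)/20.
Then R = B(k−1)f/C = k*(4*k**4 + 2*k**3 + 2*k**2 + 3*k + 2)/(20*k**4 + 48*k**3 + 58*k**2 + 40*k + 13), so s_k = R(k)·t_k = k*(4*k**4 + 2*k**3 + 2*k**2 + 3*k + 2).
Δs = 20*k**4 + 48*k**3 + 58*k**2 + 40*k + 13, as required.

Yes. s_k = k*(4*k**4 + 2*k**3 + 2*k**2 + 3*k + 2).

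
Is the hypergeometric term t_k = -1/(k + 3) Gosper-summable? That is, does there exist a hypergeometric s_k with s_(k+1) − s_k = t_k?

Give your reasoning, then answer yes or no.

Step 1: r(k) = (k + 3)/(k + 4).
Gosper form: A/B · C(k+1)/C(k) with A=k + 3, B=k + 4, C=1.
Solve (k + 3)·f(k+1) − (k + 3)·f(k) = 1.
Bound: deg f ≤ 0.
Write f(k) = c0. Then LHS − RHS = -1, requiring -1 = 0: contradictory. No certificate.

No. Not Gosper-summable.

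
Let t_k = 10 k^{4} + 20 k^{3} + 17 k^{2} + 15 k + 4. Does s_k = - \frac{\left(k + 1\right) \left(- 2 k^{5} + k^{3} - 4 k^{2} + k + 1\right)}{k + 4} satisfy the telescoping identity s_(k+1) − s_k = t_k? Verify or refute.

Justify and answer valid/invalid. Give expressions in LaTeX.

Invalid: residual \frac{3 \left(- 8 k^{5} - 60 k^{4} - 98 k^{3} - 79 k^{2} - 65 k - 17\right)}{k^{2} + 9 k + 20} ≠ 0.

s_(k+1) = -(k + 2)*(k - 2*(k + 1)**5 + (k + 1)**3 - 4*(k + 1)**2 + 2)/(k + 5)
s_(k+1) − s_k = (10*k**6 + 86*k**5 + 217*k**4 + 274*k**3 + 242*k**2 + 141*k + 29)/(k**2 + 9*k + 20)
(s_(k+1) − s_k) − t_k = 3*(-8*k**5 - 60*k**4 - 98*k**3 - 79*k**2 - 65*k - 17)/(k**2 + 9*k + 20)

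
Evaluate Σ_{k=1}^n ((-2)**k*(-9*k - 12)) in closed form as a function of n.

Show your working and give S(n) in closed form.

Ratio r(k) = 2*(-3*k - 7)/(3*k + 4).
Gosper form: A/B · C(k+1)/C(k) with A=-2, B=1, C=k + 4/3.
Set up (-2)·f(k+1) − (1)·f(k) − (k + 4/3) = 0.
Bound: deg f ≤ 1.
Solving with deg f ≤ 1: f(k) = -(3*k + 2)/9.
So s_k = (B(k−1)f/C)·t_k = (-(3*k + 2)/(3*(3*k + 4)))·t_k = (-2)**k*(3*k + 2).
Δs = (-2)**k*(-9*k - 12), as required.
Telescope: S(n) = s_(n+1) − s_(1) = (-2)**(n + 1)*(3*n + 5) − (-10) = -6*(-2)**n*n - 10*(-2)**n + 10.

S(n) = -6*(-2)**n*n - 10*(-2)**n + 10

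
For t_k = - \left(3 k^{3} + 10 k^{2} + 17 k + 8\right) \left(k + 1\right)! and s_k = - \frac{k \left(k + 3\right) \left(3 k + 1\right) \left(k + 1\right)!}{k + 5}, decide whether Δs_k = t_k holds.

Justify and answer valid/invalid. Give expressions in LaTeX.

s_(k+1) = -(k + 1)*(k + 4)*(3*k + 4)*factorial(k + 2)/(k + 6)
s_(k+1) − s_k = -(3*k**5 + 37*k**4 + 167*k**3 + 367*k**2 + 414*k + 160)*factorial(k + 1)/((k + 5)*(k + 6))
(s_(k+1) − s_k) − t_k = 2*(3*k**4 + 25*k**3 + 64*k**2 + 92*k + 40)*factorial(k + 1)/((k + 5)*(k + 6))

Invalid: residual \frac{2 \left(3 k^{4} + 25 k^{3} + 64 k^{2} + 92 k + 40\right) \left(k + 1\right)!}{\left(k + 5\right) \left(k + 6\right)} ≠ 0.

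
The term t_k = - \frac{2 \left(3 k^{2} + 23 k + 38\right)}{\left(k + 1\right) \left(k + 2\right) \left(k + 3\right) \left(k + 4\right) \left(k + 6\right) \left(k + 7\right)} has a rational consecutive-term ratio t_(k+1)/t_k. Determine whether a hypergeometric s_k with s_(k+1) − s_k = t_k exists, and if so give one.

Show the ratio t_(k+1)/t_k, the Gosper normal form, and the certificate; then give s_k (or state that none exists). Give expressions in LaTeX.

t_(k+1)/t_k = (k + 1)*(k + 6)*(23*k + 3*(k + 1)**2 + 61)/((k + 5)*(k + 8)*(3*k**2 + 23*k + 38)).
Factor: A=k + 1; B=k + 8; C=k**3 + 38*k**2/3 + 51*k + 190/3.
Set up (k + 1)·f(k+1) − (k + 7)·f(k) − (k**3 + 38*k**2/3 + 51*k + 190/3) = 0.
d = 6 from the (1,1,3) case.
A polynomial solution: f(k) = k*(k + 2)*(k + 4)*(k + 5)*(k**2 + 10*k + 27)/54.
So s_k = (B(k−1)f/C)·t_k = (k*(k + 2)*(k + 4)*(k + 7)*(k**2 + 10*k + 27)/(18*(3*k**2 + 23*k + 38)))·t_k = k*(-k**2 - 10*k - 27)/(9*(k**3 + 10*k**2 + 27*k + 18)).
s_(k+1) − s_k = 2*(-3*k**2 - 23*k - 38)/(k**6 + 23*k**5 + 207*k**4 + 925*k**3 + 2144*k**2 + 2412*k + 1008) = t_k.

s_k = \frac{k \left(- k^{2} - 10 k - 27\right)}{9 \left(k^{3} + 10 k^{2} + 27 k + 18\right)}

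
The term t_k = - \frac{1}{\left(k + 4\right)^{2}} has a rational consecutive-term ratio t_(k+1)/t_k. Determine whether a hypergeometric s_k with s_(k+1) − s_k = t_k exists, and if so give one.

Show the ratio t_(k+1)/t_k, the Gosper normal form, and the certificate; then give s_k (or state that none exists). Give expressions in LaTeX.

The ratio is (k + 4)**2/(k + 5)**2.
Take A(k)=k**2 + 8*k + 16, B(k)=k**2 + 10*k + 25, C(k)=1.
f must satisfy (k**2 + 8*k + 16)·f(k+1) − (k**2 + 8*k + 16)·f(k) = 1.
Bound: deg f ≤ 0.
Generic f = c0 gives residual -1; -1 = 0 cannot hold, so t_k is not Gosper-summable.

none (Gosper's algorithm certifies no s_k)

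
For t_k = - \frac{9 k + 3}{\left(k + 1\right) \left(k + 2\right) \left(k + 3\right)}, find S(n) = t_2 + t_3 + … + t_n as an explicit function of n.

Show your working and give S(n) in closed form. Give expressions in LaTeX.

r(k) = (k + 1)*(3*k + 4)/((k + 4)*(3*k + 1)) after simplifying.
A = k + 1, B = k + 4, C = k + 1/3.
Need (k + 1)·f(k+1) − (k + 3)·f(k) = k + 1/3.
Degrees (1,1,1) ⇒ d ≤ 2.
Match coefficients ⇒ f(k) = k**2/3.
Get s_k = R·t_k = -3*k**2/(k**2 + 3*k + 2) with R(k) = B(k−1)f(k)/C(k) = k**2*(k + 3)/(3*k + 1).
Δs = 3*(-3*k - 1)/(k**3 + 6*k**2 + 11*k + 6), as required.
Evaluate: s_(n+1) = 3*(-n**2 - 2*n - 1)/(n**2 + 5*n + 6); subtract s_(2) = -1 ⇒ S(n) = (-2*n**2 - n + 3)/(n**2 + 5*n + 6).

S(n) = \frac{- 2 n^{2} - n + 3}{n^{2} + 5 n + 6}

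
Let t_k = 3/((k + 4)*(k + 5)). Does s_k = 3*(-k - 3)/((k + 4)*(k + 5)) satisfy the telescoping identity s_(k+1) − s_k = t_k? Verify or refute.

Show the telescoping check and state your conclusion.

Invalid: residual -12/(k**3 + 15*k**2 + 74*k + 120) ≠ 0.

s_(k+1) = 3*(-k - 4)/((k + 5)*(k + 6))
s_(k+1) − s_k = 3*(k + 2)/(k**3 + 15*k**2 + 74*k + 120)
(s_(k+1) − s_k) − t_k = -12/(k**3 + 15*k**2 + 74*k + 120)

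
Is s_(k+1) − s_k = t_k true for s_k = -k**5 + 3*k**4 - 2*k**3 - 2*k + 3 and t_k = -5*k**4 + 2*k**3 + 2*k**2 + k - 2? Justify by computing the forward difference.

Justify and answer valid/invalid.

valid (s_(k+1) − s_k reduces to t_k)

s_(k+1) = -k**5 - 2*k**4 + 2*k**2 - k + 1
s_(k+1) − s_k = -5*k**4 + 2*k**3 + 2*k**2 + k - 2
(s_(k+1) − s_k) − t_k = 0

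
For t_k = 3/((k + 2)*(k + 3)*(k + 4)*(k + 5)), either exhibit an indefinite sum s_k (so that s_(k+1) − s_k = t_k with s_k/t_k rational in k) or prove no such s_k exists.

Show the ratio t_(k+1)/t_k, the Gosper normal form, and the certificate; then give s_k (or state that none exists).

s_k = k*(k**2 + 9*k + 26)/(24*(k + 2)*(k + 3)*(k + 4))

Step 1: r(k) = (k + 2)/(k + 6).
Factor: A=k + 2; B=k + 6; C=1.
Key eq: (k + 2)·f(k+1) = (k + 5)·f(k) + (1).
deg f ≤ 3 (via 1,1,0).
Match coefficients ⇒ f(k) = k*(k**2 + 9*k + 26)/72.
So s_k = (B(k−1)f/C)·t_k = (k*(k + 5)*(k**2 + 9*k + 26)/72)·t_k = k*(k**2 + 9*k + 26)/(24*(k + 2)*(k + 3)*(k + 4)).
Verify: 3/(k**4 + 14*k**3 + 71*k**2 + 154*k + 120) matches t_k.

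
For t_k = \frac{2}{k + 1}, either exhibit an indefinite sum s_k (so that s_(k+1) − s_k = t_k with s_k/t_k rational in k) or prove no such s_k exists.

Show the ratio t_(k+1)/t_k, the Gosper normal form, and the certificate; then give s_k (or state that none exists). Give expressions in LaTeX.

no hypergeometric antidifference exists

r(k) = (k + 1)/(k + 2) after simplifying.
Factor: A=k + 1; B=k + 2; C=1.
Solve (k + 1)·f(k+1) − (k + 1)·f(k) = 1.
Bound: deg f ≤ 0.
Generic f = c0 gives residual -1; -1 = 0 cannot hold, so t_k is not Gosper-summable.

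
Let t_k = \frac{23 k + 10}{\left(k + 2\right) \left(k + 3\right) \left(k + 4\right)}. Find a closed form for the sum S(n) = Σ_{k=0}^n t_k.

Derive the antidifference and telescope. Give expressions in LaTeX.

Compute t_(k+1)/t_k: get (k + 2)*(23*k + 33)/((k + 5)*(23*k + 10)).
Gosper form: A/B · C(k+1)/C(k) with A=k + 2, B=k + 5, C=k + 10/23.
Set up (k + 2)·f(k+1) − (k + 4)·f(k) − (k + 10/23) = 0.
Bound: deg f ≤ 2.
Match coefficients ⇒ f(k) = k*(14*k + 1)/69.
Then R = B(k−1)f/C = k*(k + 4)*(14*k + 1)/(3*(23*k + 10)), so s_k = R(k)·t_k = k*(14*k + 1)/(3*(k + 2)*(k + 3)).
Δs = (23*k + 10)/(k**3 + 9*k**2 + 26*k + 24), as required.
s_(n+1) = (14*n**2 + 29*n + 15)/(3*(n**2 + 7*n + 12)) and s_(0) = 0, so S(n) = (14*n**2 + 29*n + 15)/(3*(n**2 + 7*n + 12)).

S(n) = \frac{14 n^{2} + 29 n + 15}{3 \left(n^{2} + 7 n + 12\right)}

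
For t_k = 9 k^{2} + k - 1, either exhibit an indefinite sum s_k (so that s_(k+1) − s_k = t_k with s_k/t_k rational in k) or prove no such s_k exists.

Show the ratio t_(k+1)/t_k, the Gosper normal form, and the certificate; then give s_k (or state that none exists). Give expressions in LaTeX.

Ratio r(k) = (k + 9*(k + 1)**2)/(9*k**2 + k - 1).
Factor: A=1; B=1; C=k**2 + k/9 - 1/9.
f must satisfy (1)·f(k+1) − (1)·f(k) = k**2 + k/9 - 1/9.
deg f ≤ 3 (via 0,0,2).
A polynomial solution: f(k) = k**2*(3*k - 4)/9.
R(k) = B(k−1)·f(k)/C(k) = k**2*(3*k - 4)/(9*k**2 + k - 1); s_k = R·t_k = k**2*(3*k - 4).
Verify: 9*k**2 + k - 1 matches t_k.

s_k = k^{2} \left(3 k - 4\right)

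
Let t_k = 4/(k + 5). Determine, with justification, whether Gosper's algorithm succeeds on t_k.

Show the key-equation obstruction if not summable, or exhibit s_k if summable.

The ratio is (k + 5)/(k + 6).
Factor: A=k + 5; B=k + 6; C=1.
Need (k + 5)·f(k+1) − (k + 5)·f(k) = 1.
d = 0 from the (1,1,0) case.
f = c0 ⇒ A·f(k+1) − B(k−1)·f(k) − C = -1. The system {-1 = 0} is inconsistent; no antidifference.

No — the linear system for f has no solution.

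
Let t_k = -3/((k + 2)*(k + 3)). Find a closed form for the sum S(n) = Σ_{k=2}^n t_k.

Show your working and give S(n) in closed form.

S(n) = 3*(1 - n)/(4*(n + 3))

t_(k+1)/t_k = (k + 2)/(k + 4).
Factor: A=k + 2; B=k + 4; C=1.
Need (k + 2)·f(k+1) − (k + 3)·f(k) = 1.
From deg A=1, deg B=1, deg C=0: d=1.
Solve for f: f(k) = k/2 (degree 1 ≤ 1).
Certificate R = B(k−1)f/C = k*(k + 3)/2 gives s_k = -3*k/(2*k + 4).
s_(k+1) − s_k = -3/(k**2 + 5*k + 6) = t_k.
Σ_(k=2)^n t_k = s_(n+1) − s_(2) = (3*(-n - 1)/(2*(n + 3))) − (-3/4), i.e. 3*(1 - n)/(4*(n + 3)).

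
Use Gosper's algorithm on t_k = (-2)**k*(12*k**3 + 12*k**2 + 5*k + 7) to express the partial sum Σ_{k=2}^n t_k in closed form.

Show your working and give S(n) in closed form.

S(n) = 8*(-2)**n*n**3 + 16*(-2)**n*n**2 + 6*(-2)**n*n + 4*(-2)**n + 68

Compute t_(k+1)/t_k: get 2*(-12*k**3 - 48*k**2 - 65*k - 36)/(12*k**3 + 12*k**2 + 5*k + 7).
Take A(k)=-2, B(k)=1, C(k)=k**3 + k**2 + 5*k/12 + 7/12.
Need (-2)·f(k+1) − (1)·f(k) = k**3 + k**2 + 5*k/12 + 7/12.
Bound: deg f ≤ 3.
Match coefficients ⇒ f(k) = -(4*k**3 - 4*k**2 - k + 3)/12.
Certificate R = B(k−1)f/C = -(4*k**3 - 4*k**2 - k + 3)/(12*k**3 + 12*k**2 + 5*k + 7) gives s_k = (-2)**k*(-4*k**3 + 4*k**2 + k - 3).
Δs = (-2)**k*(12*k**3 + 12*k**2 + 5*k + 7), as required.
Σ_(k=2)^n t_k = s_(n+1) − s_(2) = (2*(-2)**n*(4*n**3 + 8*n**2 + 3*n + 2)) − (-68), i.e. 8*(-2)**n*n**3 + 16*(-2)**n*n**2 + 6*(-2)**n*n + 4*(-2)**n + 68.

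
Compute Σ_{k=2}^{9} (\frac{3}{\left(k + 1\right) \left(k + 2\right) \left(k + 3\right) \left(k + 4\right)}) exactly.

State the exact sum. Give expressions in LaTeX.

Ratio r(k) = (k + 1)/(k + 5).
Normal form (A,B,C) = (k + 1, k + 5, 1).
Key eq: (k + 1)·f(k+1) = (k + 4)·f(k) + (1).
d = 3 from the (1,1,0) case.
Match coefficients ⇒ f(k) = k*(k**2 + 6*k + 11)/18.
So s_k = (B(k−1)f/C)·t_k = (k*(k + 4)*(k**2 + 6*k + 11)/18)·t_k = k*(k**2 + 6*k + 11)/(6*(k + 1)*(k + 2)*(k + 3)).
Check: Δs_k = 3/(k**4 + 10*k**3 + 35*k**2 + 50*k + 24). ✓
Sum = s_(10) − s_(2); s_(10) = 95/572, s_(2) = 3/20 ⇒ 23/1430.

Σ = 23/1430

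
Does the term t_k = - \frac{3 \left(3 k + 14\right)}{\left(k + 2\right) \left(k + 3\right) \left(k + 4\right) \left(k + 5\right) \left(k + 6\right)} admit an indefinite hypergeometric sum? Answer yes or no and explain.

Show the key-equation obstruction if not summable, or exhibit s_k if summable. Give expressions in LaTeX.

r(k) = (k + 2)*(3*k + 17)/((k + 7)*(3*k + 14)) after simplifying.
Take A(k)=k + 2, B(k)=k + 7, C(k)=k + 14/3.
f must satisfy (k + 2)·f(k+1) − (k + 6)·f(k) = k + 14/3.
d = 4 from the (1,1,1) case.
Match coefficients ⇒ f(k) = k*(k + 4)*(k**2 + 10*k + 31)/90.
Then R = B(k−1)f/C = k*(k + 4)*(k + 6)*(k**2 + 10*k + 31)/(30*(3*k + 14)), so s_k = R(k)·t_k = k*(-k**2 - 10*k - 31)/(10*(k**3 + 10*k**2 + 31*k + 30)).
Δs = 3*(-3*k - 14)/(k**5 + 20*k**4 + 155*k**3 + 580*k**2 + 1044*k + 720), as required.

Yes. s_k = \frac{k \left(- k^{2} - 10 k - 31\right)}{10 \left(k^{3} + 10 k^{2} + 31 k + 30\right)}.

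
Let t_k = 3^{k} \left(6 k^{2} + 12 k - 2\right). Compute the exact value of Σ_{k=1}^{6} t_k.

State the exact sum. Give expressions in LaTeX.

Σ = 273378

Step 1: r(k) = 3*(3*k**2 + 12*k + 8)/(3*k**2 + 6*k - 1).
So A=3 and B=1, with C=k**2 + 2*k - 1/3.
Need (3)·f(k+1) − (1)·f(k) = k**2 + 2*k - 1/3.
Degrees (0,0,2) ⇒ d ≤ 2.
Solving with deg f ≤ 2: f(k) = (3*k**2 - 3*k - 1)/6.
Certificate R = B(k−1)f/C = (3*k**2 - 3*k - 1)/(2*(3*k**2 + 6*k - 1)) gives s_k = 3**k*(3*k**2 - 3*k - 1).
Δs = 3**k*(6*k**2 + 12*k - 2), as required.
Sum = s_(7) − s_(1); s_(7) = 273375, s_(1) = -3 ⇒ 273378.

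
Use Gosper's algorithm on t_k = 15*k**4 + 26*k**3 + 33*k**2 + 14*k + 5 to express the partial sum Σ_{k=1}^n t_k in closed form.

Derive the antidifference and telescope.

S(n) = n*(3*n**4 + 14*n**3 + 29*n**2 + 30*n + 17)

r(k) = (15*k**4 + 86*k**3 + 201*k**2 + 218*k + 93)/(15*k**4 + 26*k**3 + 33*k**2 + 14*k + 5) after simplifying.
Normal form (A,B,C) = (1, 1, k**4 + 26*k**3/15 + 11*k**2/5 + 14*k/15 + 1/3).
Solve (1)·f(k+1) − (1)·f(k) = k**4 + 26*k**3/15 + 11*k**2/5 + 14*k/15 + 1/3.
d = 5 from the (0,0,4) case.
A polynomial solution: f(k) = k*(3*k**4 - k**3 + 3*k**2 - 3*k + 3)/15.
So s_k = (B(k−1)f/C)·t_k = (k*(3*k**4 - k**3 + 3*k**2 - 3*k + 3)/(15*k**4 + 26*k**3 + 33*k**2 + 14*k + 5))·t_k = k*(3*k**4 - k**3 + 3*k**2 - 3*k + 3).
s_(k+1) − s_k = 15*k**4 + 26*k**3 + 33*k**2 + 14*k + 5 = t_k.
Telescope: S(n) = s_(n+1) − s_(1) = 3*n**5 + 14*n**4 + 29*n**3 + 30*n**2 + 17*n + 5 − (5) = n*(3*n**4 + 14*n**3 + 29*n**2 + 30*n + 17).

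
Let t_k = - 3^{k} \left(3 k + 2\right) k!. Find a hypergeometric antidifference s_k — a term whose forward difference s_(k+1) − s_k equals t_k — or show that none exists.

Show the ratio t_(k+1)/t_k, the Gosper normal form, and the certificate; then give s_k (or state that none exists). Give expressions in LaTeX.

Step 1: r(k) = 3*(k + 1)*(3*k + 5)/(3*k + 2).
Factor: A=3*k + 3; B=1; C=k + 2/3.
Need (3*k + 3)·f(k+1) − (1)·f(k) = k + 2/3.
deg f ≤ 0 (via 1,0,1).
Solving with deg f ≤ 0: f(k) = 1/3.
Certificate R = B(k−1)f/C = 1/(3*k + 2) gives s_k = -3**k*factorial(k).
s_(k+1) − s_k = -3**k*(3*k + 2)*factorial(k) = t_k.

s_k = - 3^{k} k!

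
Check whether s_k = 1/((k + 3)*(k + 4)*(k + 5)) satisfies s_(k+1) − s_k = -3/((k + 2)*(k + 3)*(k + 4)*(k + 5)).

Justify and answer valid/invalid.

Invalid: residual 12/(k**5 + 20*k**4 + 155*k**3 + 580*k**2 + 1044*k + 720) ≠ 0.

s_(k+1) = 1/((k + 4)*(k + 5)*(k + 6))
s_(k+1) − s_k = -3/((k + 3)*(k + 4)*(k + 5)*(k + 6))
(s_(k+1) − s_k) − t_k = 12/((k + 2)*(k + 3)*(k + 4)*(k + 5)*(k + 6))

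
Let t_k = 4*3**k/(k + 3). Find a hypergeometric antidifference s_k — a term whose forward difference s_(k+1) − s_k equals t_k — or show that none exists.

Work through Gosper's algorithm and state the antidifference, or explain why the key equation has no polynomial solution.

t_(k+1)/t_k = 3*(k + 3)/(k + 4).
Gosper form: A/B · C(k+1)/C(k) with A=3*k + 9, B=k + 4, C=1.
Need (3*k + 9)·f(k+1) − (k + 3)·f(k) = 1.
From deg A=1, deg B=1, deg C=0: d=-1.
d = -1 < 0 ⇒ no nonzero polynomial f; not summable.

no hypergeometric antidifference exists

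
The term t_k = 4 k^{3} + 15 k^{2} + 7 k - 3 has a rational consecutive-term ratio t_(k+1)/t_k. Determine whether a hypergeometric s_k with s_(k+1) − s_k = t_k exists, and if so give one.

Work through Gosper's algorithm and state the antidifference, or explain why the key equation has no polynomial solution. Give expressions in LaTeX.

r(k) = (4*k**3 + 27*k**2 + 49*k + 23)/(4*k**3 + 15*k**2 + 7*k - 3) after simplifying.
Factor: A=1; B=1; C=k**3 + 15*k**2/4 + 7*k/4 - 3/4.
f must satisfy (1)·f(k+1) − (1)·f(k) = k**3 + 15*k**2/4 + 7*k/4 - 3/4.
From deg A=0, deg B=0, deg C=3: d=4.
Match coefficients ⇒ f(k) = k*(k**3 + 3*k**2 - 3*k - 4)/4.
Certificate R = B(k−1)f/C = k*(k**3 + 3*k**2 - 3*k - 4)/(4*k**3 + 15*k**2 + 7*k - 3) gives s_k = k*(k**3 + 3*k**2 - 3*k - 4).
Check: Δs_k = 4*k**3 + 15*k**2 + 7*k - 3. ✓

s_k = k \left(k^{3} + 3 k^{2} - 3 k - 4\right)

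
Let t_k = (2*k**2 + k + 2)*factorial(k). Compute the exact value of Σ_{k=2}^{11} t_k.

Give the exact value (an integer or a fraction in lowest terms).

Σ = 11017036794

r(k) = (k + 1)*(k + 2*(k + 1)**2 + 3)/(2*k**2 + k + 2) after simplifying.
Gosper form: A/B · C(k+1)/C(k) with A=k + 1, B=1, C=k**2 + k/2 + 1.
Need (k + 1)·f(k+1) − (1)·f(k) = k**2 + k/2 + 1.
Degrees (1,0,2) ⇒ d ≤ 1.
Solve for f: f(k) = (2*k - 1)/2 (degree 1 ≤ 1).
So s_k = (B(k−1)f/C)·t_k = ((2*k - 1)/(2*k**2 + k + 2))·t_k = (2*k - 1)*factorial(k).
Δs = (2*k**2 + k + 2)*factorial(k), as required.
Evaluate s at k=12 and k=2: 11017036800 and 6; difference 11017036794.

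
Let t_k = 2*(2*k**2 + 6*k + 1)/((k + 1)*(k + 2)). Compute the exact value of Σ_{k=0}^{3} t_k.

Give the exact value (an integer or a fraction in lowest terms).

The ratio is (k + 1)*(6*k + 2*(k + 1)**2 + 7)/((k + 3)*(2*k**2 + 6*k + 1)).
Factor: A=k + 1; B=k + 3; C=k**2 + 3*k + 1/2.
Solve (k + 1)·f(k+1) − (k + 2)·f(k) = k**2 + 3*k + 1/2.
Degrees (1,1,2) ⇒ d ≤ 2.
Match coefficients ⇒ f(k) = k*(2*k - 1)/2.
Then R = B(k−1)f/C = k*(k + 2)*(2*k - 1)/(2*k**2 + 6*k + 1), so s_k = R(k)·t_k = 2*k*(2*k - 1)/(k + 1).
s_(k+1) − s_k = 2*(2*k**2 + 6*k + 1)/(k**2 + 3*k + 2) = t_k.
Sum = s_(4) − s_(0); s_(4) = 56/5, s_(0) = 0 ⇒ 56/5.

Σ = 56/5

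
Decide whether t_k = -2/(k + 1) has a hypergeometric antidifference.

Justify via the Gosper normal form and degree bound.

The ratio is (k + 1)/(k + 2).
Take A(k)=k + 1, B(k)=k + 2, C(k)=1.
Key eq: (k + 1)·f(k+1) = (k + 1)·f(k) + (1).
From deg A=1, deg B=1, deg C=0: d=0.
Put f(k) = c0: A·f(k+1) − B(k−1)·f(k) − C = -1; need -1 = 0 — inconsistent ⇒ no f, not summable.

No; the coefficient equations for f are inconsistent.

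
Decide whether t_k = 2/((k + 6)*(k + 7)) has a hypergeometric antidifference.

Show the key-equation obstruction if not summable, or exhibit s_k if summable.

Step 1: r(k) = (k + 6)/(k + 8).
So A=k + 6 and B=k + 8, with C=1.
Set up (k + 6)·f(k+1) − (k + 7)·f(k) − (1) = 0.
deg f ≤ 1 (via 1,1,0).
A polynomial solution: f(k) = k/6.
R(k) = B(k−1)·f(k)/C(k) = k*(k + 7)/6; s_k = R·t_k = k/(3*(k + 6)).
Δs = 2/(k**2 + 13*k + 42), as required.

Yes. s_k = k/(3*(k + 6)).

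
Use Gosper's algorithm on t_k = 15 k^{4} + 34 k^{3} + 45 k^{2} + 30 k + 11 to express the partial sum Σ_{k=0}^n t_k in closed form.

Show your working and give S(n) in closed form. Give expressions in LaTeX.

r(k) = (15*k**4 + 94*k**3 + 237*k**2 + 282*k + 135)/(15*k**4 + 34*k**3 + 45*k**2 + 30*k + 11) after simplifying.
So A=1 and B=1, with C=k**4 + 34*k**3/15 + 3*k**2 + 2*k + 11/15.
Solve (1)·f(k+1) − (1)·f(k) = k**4 + 34*k**3/15 + 3*k**2 + 2*k + 11/15.
deg f ≤ 5 (via 0,0,4).
Solving with deg f ≤ 5: f(k) = k*(3*k**4 + k**3 + 3*k**2 + k + 3)/15.
Certificate R = B(k−1)f/C = k*(3*k**4 + k**3 + 3*k**2 + k + 3)/((k**2 + k + 1)*(15*k**2 + 19*k + 11)) gives s_k = k*(3*k**4 + k**3 + 3*k**2 + k + 3).
s_(k+1) − s_k = 15*k**4 + 34*k**3 + 45*k**2 + 30*k + 11 = t_k.
Evaluate: s_(n+1) = 3*n**5 + 16*n**4 + 37*n**3 + 46*n**2 + 33*n + 11; subtract s_(0) = 0 ⇒ S(n) = 3*n**5 + 16*n**4 + 37*n**3 + 46*n**2 + 33*n + 11.

S(n) = 3 n^{5} + 16 n^{4} + 37 n^{3} + 46 n^{2} + 33 n + 11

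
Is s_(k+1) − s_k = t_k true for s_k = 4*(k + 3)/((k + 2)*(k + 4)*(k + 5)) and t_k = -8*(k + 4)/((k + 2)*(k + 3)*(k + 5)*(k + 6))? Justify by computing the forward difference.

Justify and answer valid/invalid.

Invalid: residual 4*(3*k + 10)/(k**5 + 20*k**4 + 155*k**3 + 580*k**2 + 1044*k + 720) ≠ 0.

s_(k+1) = 4*(k + 4)/((k + 3)*(k + 5)*(k + 6))
s_(k+1) − s_k = 4*(-2*k**2 - 13*k - 22)/(k**5 + 20*k**4 + 155*k**3 + 580*k**2 + 1044*k + 720)
(s_(k+1) − s_k) − t_k = 4*(3*k + 10)/(k**5 + 20*k**4 + 155*k**3 + 580*k**2 + 1044*k + 720)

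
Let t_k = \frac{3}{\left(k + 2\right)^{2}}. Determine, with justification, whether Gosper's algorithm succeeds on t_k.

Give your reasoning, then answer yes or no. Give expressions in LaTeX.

Ratio r(k) = (k + 2)**2/(k + 3)**2.
Take A(k)=k**2 + 4*k + 4, B(k)=k**2 + 6*k + 9, C(k)=1.
Key eq: (k**2 + 4*k + 4)·f(k+1) = (k**2 + 4*k + 4)·f(k) + (1).
Degrees (2,2,0) ⇒ d ≤ 0.
f = c0 ⇒ A·f(k+1) − B(k−1)·f(k) − C = -1. The system {-1 = 0} is inconsistent; no antidifference.

No — t_k has no hypergeometric antidifference.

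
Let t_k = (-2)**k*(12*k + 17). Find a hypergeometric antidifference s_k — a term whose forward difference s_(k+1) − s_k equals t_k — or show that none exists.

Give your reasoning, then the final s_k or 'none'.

s_k = (-2)**k*(-4*k - 3)

r(k) = 2*(-12*k - 29)/(12*k + 17) after simplifying.
So A=-2 and B=1, with C=k + 17/12.
Key eq: (-2)·f(k+1) = (1)·f(k) + (k + 17/12).
From deg A=0, deg B=0, deg C=1: d=1.
Match coefficients ⇒ f(k) = -(4*k + 3)/12.
So s_k = (B(k−1)f/C)·t_k = (-(4*k + 3)/(12*k + 17))·t_k = (-2)**k*(-4*k - 3).
Verify: (-2)**k*(12*k + 17) matches t_k.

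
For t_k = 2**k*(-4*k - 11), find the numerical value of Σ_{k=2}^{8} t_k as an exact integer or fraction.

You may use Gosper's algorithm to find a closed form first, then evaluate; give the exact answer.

Σ = -19924

Step 1: r(k) = 2*(4*k + 15)/(4*k + 11).
Take A(k)=2, B(k)=1, C(k)=k + 11/4.
Set up (2)·f(k+1) − (1)·f(k) − (k + 11/4) = 0.
Degrees (0,0,1) ⇒ d ≤ 1.
Solving with deg f ≤ 1: f(k) = (4*k + 3)/4.
R(k) = B(k−1)·f(k)/C(k) = (4*k + 3)/(4*k + 11); s_k = R·t_k = 2**k*(-4*k - 3).
Verify: 2**k*(-4*k - 11) matches t_k.
Sum = s_(9) − s_(2); s_(9) = -19968, s_(2) = -44 ⇒ -19924.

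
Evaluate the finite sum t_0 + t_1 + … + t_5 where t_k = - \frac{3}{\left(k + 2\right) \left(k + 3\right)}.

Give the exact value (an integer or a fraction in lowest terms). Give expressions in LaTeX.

t_(k+1)/t_k = (k + 2)/(k + 4).
Take A(k)=k + 2, B(k)=k + 4, C(k)=1.
Set up (k + 2)·f(k+1) − (k + 3)·f(k) − (1) = 0.
deg f ≤ 1 (via 1,1,0).
A polynomial solution: f(k) = k/2.
Get s_k = R·t_k = -3*k/(2*k + 4) with R(k) = B(k−1)f(k)/C(k) = k*(k + 3)/2.
Check: Δs_k = -3/(k**2 + 5*k + 6). ✓
Sum = s_(6) − s_(0); s_(6) = -9/8, s_(0) = 0 ⇒ -9/8.

Σ = -9/8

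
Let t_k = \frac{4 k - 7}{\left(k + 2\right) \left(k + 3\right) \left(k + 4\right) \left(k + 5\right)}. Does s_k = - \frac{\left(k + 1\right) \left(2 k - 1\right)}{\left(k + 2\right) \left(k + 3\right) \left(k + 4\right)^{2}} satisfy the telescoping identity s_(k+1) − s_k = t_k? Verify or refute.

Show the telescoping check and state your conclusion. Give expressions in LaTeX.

Invalid: residual \frac{9 \left(- 2 k^{2} - 6 k + 11\right)}{k^{6} + 23 k^{5} + 217 k^{4} + 1073 k^{3} + 2926 k^{2} + 4160 k + 2400} ≠ 0.

s_(k+1) = -(k + 2)*(2*k + 1)/((k + 3)*(k + 4)*(k + 5)**2)
s_(k+1) − s_k = ((k + 1)*(k + 5)**2*(2*k - 1) - (k + 2)**2*(k + 4)*(2*k + 1))/((k + 2)*(k + 3)*(k + 4)**2*(k + 5)**2)
(s_(k+1) − s_k) − t_k = 9*(-2*k**2 - 6*k + 11)/(k**6 + 23*k**5 + 217*k**4 + 1073*k**3 + 2926*k**2 + 4160*k + 2400)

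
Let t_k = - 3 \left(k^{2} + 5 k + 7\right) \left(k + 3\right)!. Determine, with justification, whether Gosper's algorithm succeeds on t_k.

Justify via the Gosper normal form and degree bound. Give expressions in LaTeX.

Compute t_(k+1)/t_k: get (k + 4)*(5*k + (k + 1)**2 + 12)/(k**2 + 5*k + 7).
Factor: A=k + 4; B=1; C=k**2 + 5*k + 7.
Solve (k + 4)·f(k+1) − (1)·f(k) = k**2 + 5*k + 7.
Degrees (1,0,2) ⇒ d ≤ 1.
Solving with deg f ≤ 1: f(k) = k + 1.
Certificate R = B(k−1)f/C = (k + 1)/(k**2 + 5*k + 7) gives s_k = -3*(k + 1)*factorial(k + 3).
Check: Δs_k = -3*(k**2 + 5*k + 7)*factorial(k + 3). ✓

Yes. s_k = - 3 \left(k + 1\right) \left(k + 3\right)!.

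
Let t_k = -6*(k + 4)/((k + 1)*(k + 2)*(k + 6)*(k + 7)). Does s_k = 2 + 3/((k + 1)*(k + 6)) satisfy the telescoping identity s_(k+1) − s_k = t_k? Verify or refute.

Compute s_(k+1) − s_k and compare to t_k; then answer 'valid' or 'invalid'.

Valid — Δs_k = t_k.

s_(k+1) = 2 + 3/((k + 2)*(k + 7))
s_(k+1) − s_k = 6*(-k - 4)/(k**4 + 16*k**3 + 83*k**2 + 152*k + 84)
(s_(k+1) − s_k) − t_k = 0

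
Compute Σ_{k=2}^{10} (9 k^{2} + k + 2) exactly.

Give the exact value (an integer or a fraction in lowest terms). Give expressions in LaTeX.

Σ = 3528

Step 1: r(k) = (k + 9*(k + 1)**2 + 3)/(9*k**2 + k + 2).
Gosper form: A/B · C(k+1)/C(k) with A=1, B=1, C=k**2 + k/9 + 2/9.
Need (1)·f(k+1) − (1)·f(k) = k**2 + k/9 + 2/9.
From deg A=0, deg B=0, deg C=2: d=3.
A polynomial solution: f(k) = k*(3*k**2 - 4*k + 3)/9.
Then R = B(k−1)f/C = k*(3*k**2 - 4*k + 3)/(9*k**2 + k + 2), so s_k = R(k)·t_k = k*(3*k**2 - 4*k + 3).
s_(k+1) − s_k = 9*k**2 + k + 2 = t_k.
Telescoping: Σ = s_(11) − s_(2) = 3542 − (14) = 3528.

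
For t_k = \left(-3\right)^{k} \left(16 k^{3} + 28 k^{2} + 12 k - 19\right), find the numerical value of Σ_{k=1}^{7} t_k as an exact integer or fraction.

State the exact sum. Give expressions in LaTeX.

Σ = -12413397

Ratio r(k) = 3*(-16*k**3 - 76*k**2 - 116*k - 37)/(16*k**3 + 28*k**2 + 12*k - 19).
So A=-3 and B=1, with C=k**3 + 7*k**2/4 + 3*k/4 - 19/16.
Set up (-3)·f(k+1) − (1)·f(k) − (k**3 + 7*k**2/4 + 3*k/4 - 19/16) = 0.
Bound: deg f ≤ 3.
Match coefficients ⇒ f(k) = -(4*k**3 - 2*k**2 - 3*k - 4)/16.
R(k) = B(k−1)·f(k)/C(k) = -(4*k**3 - 2*k**2 - 3*k - 4)/(16*k**3 + 28*k**2 + 12*k - 19); s_k = R·t_k = (-3)**k*(-4*k**3 + 2*k**2 + 3*k + 4).
Δs = (-3)**k*(16*k**3 + 28*k**2 + 12*k - 19), as required.
Evaluate s at k=8 and k=1: -12413412 and -15; difference -12413397.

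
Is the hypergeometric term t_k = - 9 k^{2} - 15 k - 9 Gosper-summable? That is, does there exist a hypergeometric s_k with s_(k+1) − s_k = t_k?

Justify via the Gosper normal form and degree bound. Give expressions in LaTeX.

Yes. s_k = 3 k \left(- k^{2} - k - 1\right).

Ratio r(k) = (3*k**2 + 11*k + 11)/(3*k**2 + 5*k + 3).
So A=1 and B=1, with C=k**2 + 5*k/3 + 1.
Key eq: (1)·f(k+1) = (1)·f(k) + (k**2 + 5*k/3 + 1).
deg f ≤ 3 (via 0,0,2).
Coefficient equations give f(k) = k*(k**2 + k + 1)/3.
Get s_k = R·t_k = 3*k*(-k**2 - k - 1) with R(k) = B(k−1)f(k)/C(k) = k*(k**2 + k + 1)/(3*k**2 + 5*k + 3).
s_(k+1) − s_k = -9*k**2 - 15*k - 9 = t_k.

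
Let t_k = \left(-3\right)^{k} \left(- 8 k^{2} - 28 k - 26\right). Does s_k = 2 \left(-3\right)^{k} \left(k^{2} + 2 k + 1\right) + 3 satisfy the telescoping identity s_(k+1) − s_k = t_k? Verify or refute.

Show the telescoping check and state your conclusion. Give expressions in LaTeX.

s_(k+1) = -6*(-3)**k*(2*k + (k + 1)**2 + 3) + 3
s_(k+1) − s_k = (-3)**k*(-8*k**2 - 28*k - 26)
(s_(k+1) − s_k) − t_k = 0

valid (s_(k+1) − s_k reduces to t_k)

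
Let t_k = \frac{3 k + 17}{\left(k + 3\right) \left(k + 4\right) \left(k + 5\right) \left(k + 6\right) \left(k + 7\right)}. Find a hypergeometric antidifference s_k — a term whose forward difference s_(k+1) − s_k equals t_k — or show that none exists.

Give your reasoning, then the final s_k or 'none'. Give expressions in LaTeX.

Compute t_(k+1)/t_k: get (k + 3)*(3*k + 20)/((k + 8)*(3*k + 17)).
So A=k + 3 and B=k + 8, with C=k + 17/3.
Need (k + 3)·f(k+1) − (k + 7)·f(k) = k + 17/3.
From deg A=1, deg B=1, deg C=1: d=4.
Coefficient equations give f(k) = k*(k + 5)*(k**2 + 13*k + 54)/216.
Then R = B(k−1)f/C = k*(k + 5)*(k + 7)*(k**2 + 13*k + 54)/(72*(3*k + 17)), so s_k = R(k)·t_k = k*(k**2 + 13*k + 54)/(72*(k**3 + 13*k**2 + 54*k + 72)).
Δs = (3*k + 17)/(k**5 + 25*k**4 + 245*k**3 + 1175*k**2 + 2754*k + 2520), as required.

s_k = \frac{k \left(k^{2} + 13 k + 54\right)}{72 \left(k^{3} + 13 k^{2} + 54 k + 72\right)}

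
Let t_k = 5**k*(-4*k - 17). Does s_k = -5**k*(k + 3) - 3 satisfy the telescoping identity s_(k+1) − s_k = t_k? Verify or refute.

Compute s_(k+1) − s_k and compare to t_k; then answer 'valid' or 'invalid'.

valid (s_(k+1) − s_k reduces to t_k)

s_(k+1) = -5*5**k*(k + 4) - 3
s_(k+1) − s_k = 5**k*(-4*k - 17)
(s_(k+1) − s_k) − t_k = 0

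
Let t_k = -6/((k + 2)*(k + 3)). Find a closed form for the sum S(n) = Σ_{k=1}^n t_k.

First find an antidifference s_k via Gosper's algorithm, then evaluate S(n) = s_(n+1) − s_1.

S(n) = -2*n/(n + 3)

Step 1: r(k) = (k + 2)/(k + 4).
Take A(k)=k + 2, B(k)=k + 4, C(k)=1.
Need (k + 2)·f(k+1) − (k + 3)·f(k) = 1.
Degrees (1,1,0) ⇒ d ≤ 1.
A polynomial solution: f(k) = k/2.
Then R = B(k−1)f/C = k*(k + 3)/2, so s_k = R(k)·t_k = -3*k/(k + 2).
s_(k+1) − s_k = -6/(k**2 + 5*k + 6) = t_k.
Telescope: S(n) = s_(n+1) − s_(1) = 3*(-n - 1)/(n + 3) − (-1) = -2*n/(n + 3).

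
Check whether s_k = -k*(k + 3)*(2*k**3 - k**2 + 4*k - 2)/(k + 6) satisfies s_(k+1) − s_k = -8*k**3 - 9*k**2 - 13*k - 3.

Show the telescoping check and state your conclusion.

Invalid: residual 3*(6*k**4 + 58*k**3 + 63*k**2 + 83*k + 18)/(k**2 + 13*k + 42) ≠ 0.

s_(k+1) = -(k + 1)*(k + 4)*(4*k + 2*(k + 1)**3 - (k + 1)**2 + 2)/(k + 7)
s_(k+1) − s_k = (-8*k**5 - 95*k**4 - 292*k**3 - 361*k**2 - 336*k - 72)/(k**2 + 13*k + 42)
(s_(k+1) − s_k) − t_k = 3*(6*k**4 + 58*k**3 + 63*k**2 + 83*k + 18)/(k**2 + 13*k + 42)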